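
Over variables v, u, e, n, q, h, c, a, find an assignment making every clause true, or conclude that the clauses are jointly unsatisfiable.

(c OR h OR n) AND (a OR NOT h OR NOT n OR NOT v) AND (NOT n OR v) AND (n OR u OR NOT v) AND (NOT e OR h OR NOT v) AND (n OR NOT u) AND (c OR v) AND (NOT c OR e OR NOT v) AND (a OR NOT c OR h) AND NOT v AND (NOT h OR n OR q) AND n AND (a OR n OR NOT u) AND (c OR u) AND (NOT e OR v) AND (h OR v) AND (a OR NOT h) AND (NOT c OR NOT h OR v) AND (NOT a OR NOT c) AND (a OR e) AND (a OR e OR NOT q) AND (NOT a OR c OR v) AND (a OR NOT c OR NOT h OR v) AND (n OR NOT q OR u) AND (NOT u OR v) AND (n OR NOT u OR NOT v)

Case v = True:
  Clause (NOT v) is falsified — contradiction.
Case v = False:
  (NOT n OR v) forces n = False.
  Clause (n) is falsified — contradiction.
Both cases fail, so the formula is unsatisfiable.

The formula is unsatisfiable.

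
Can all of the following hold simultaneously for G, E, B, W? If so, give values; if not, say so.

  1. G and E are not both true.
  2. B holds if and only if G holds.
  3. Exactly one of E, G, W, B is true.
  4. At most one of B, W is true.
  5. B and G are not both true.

G = False, E = True, B = False, W = False

  (1) G=F, E=T — not both ✓
  (2) B=F, G=F — same ✓
  (3) {E, G, W, B}: 1 true — exactly one ✓
  (4) {B, W}: 0 true — at most one ✓
  (5) B=F, G=F — not both ✓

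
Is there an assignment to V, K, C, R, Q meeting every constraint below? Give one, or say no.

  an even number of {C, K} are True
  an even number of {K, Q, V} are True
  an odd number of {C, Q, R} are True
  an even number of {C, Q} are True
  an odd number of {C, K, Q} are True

V=F, K=T, C=T, R=T, Q=T

{C, K}: 2 true → even ✓
{K, Q, V}: 2 true → even ✓
{C, Q, R}: 3 true → odd ✓
{C, Q}: 2 true → even ✓
{C, K, Q}: 3 true → odd ✓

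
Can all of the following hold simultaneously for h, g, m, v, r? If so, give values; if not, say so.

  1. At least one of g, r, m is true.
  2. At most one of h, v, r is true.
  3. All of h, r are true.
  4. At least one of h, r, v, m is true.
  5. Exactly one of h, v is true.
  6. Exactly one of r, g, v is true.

Case r = True:
  (2) with r=T forces h = False.
  Constraint (3) is violated (h=F) — contradiction.
Case r = False:
  Constraint (3) is violated (r=F) — contradiction.
Both cases fail — unsatisfiable.

Unsatisfiable — no assignment works.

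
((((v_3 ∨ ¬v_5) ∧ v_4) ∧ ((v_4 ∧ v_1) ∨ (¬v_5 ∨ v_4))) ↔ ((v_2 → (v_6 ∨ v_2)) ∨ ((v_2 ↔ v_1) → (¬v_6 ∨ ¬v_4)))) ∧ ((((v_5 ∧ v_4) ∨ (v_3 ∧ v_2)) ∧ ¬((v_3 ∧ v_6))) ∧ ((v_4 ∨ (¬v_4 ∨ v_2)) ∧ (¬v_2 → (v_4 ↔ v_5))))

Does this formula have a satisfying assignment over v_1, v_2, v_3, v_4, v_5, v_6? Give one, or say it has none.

v_1=F, v_2=T, v_3=T, v_4=T, v_5=F, v_6=F

  (((v_3 ∨ ¬v_5) ∧ v_4) ∧ ((v_4 ∧ v_1) ∨ (¬v_5 ∨ v_4))) ↔ ((v_2 → (v_6 ∨ v_2)) ∨ ((v_2 ↔ v_1) → (¬v_6 ∨ ¬v_4))) = True
    ((v_3 ∨ ¬v_5) ∧ v_4) ∧ ((v_4 ∧ v_1) ∨ (¬v_5 ∨ v_4)) = True
      (v_3 ∨ ¬v_5) ∧ v_4 = True
        v_3 ∨ ¬v_5 = True
          ¬v_5 = True
      (v_4 ∧ v_1) ∨ (¬v_5 ∨ v_4) = True
        v_4 ∧ v_1 = False
        ¬v_5 ∨ v_4 = True
          ¬v_5 = True
    (v_2 → (v_6 ∨ v_2)) ∨ ((v_2 ↔ v_1) → (¬v_6 ∨ ¬v_4)) = True
      v_2 → (v_6 ∨ v_2) = True
        v_6 ∨ v_2 = True
      (v_2 ↔ v_1) → (¬v_6 ∨ ¬v_4) = True
        v_2 ↔ v_1 = False
        ¬v_6 ∨ ¬v_4 = True
          ¬v_6 = True
          ¬v_4 = False
  (((v_5 ∧ v_4) ∨ (v_3 ∧ v_2)) ∧ ¬((v_3 ∧ v_6))) ∧ ((v_4 ∨ (¬v_4 ∨ v_2)) ∧ (¬v_2 → (v_4 ↔ v_5))) = True
    ((v_5 ∧ v_4) ∨ (v_3 ∧ v_2)) ∧ ¬((v_3 ∧ v_6)) = True
      (v_5 ∧ v_4) ∨ (v_3 ∧ v_2) = True
        v_5 ∧ v_4 = False
        v_3 ∧ v_2 = True
      ¬((v_3 ∧ v_6)) = True
        v_3 ∧ v_6 = False
    (v_4 ∨ (¬v_4 ∨ v_2)) ∧ (¬v_2 → (v_4 ↔ v_5)) = True
      v_4 ∨ (¬v_4 ∨ v_2) = True
        ¬v_4 ∨ v_2 = True
          ¬v_4 = False
      ¬v_2 → (v_4 ↔ v_5) = True
        ¬v_2 = False
        v_4 ↔ v_5 = False
Both conjuncts True, so the formula holds.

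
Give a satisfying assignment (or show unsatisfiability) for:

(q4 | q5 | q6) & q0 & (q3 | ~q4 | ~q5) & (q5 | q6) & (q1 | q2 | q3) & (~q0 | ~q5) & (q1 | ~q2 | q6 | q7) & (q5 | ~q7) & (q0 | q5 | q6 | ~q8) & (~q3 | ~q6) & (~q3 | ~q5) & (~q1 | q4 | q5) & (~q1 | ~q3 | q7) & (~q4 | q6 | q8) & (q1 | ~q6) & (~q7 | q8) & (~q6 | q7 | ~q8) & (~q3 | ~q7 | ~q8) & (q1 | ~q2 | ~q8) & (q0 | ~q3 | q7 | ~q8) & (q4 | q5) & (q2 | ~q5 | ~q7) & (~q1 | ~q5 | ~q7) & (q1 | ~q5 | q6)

q0 = True; q1 = True; q2 = False; q3 = False; q4 = True; q5 = False; q6 = True; q7 = False; q8 = False

Unit clause (q0) forces q0 = True.
In (~q0 | ~q5) only ~q5 is left, so q5 = False.
In (q5 | ~q7) only ~q7 is left, so q7 = False.
In (q4 | q5) only q4 is left, so q4 = True.
In (q5 | q6) only q6 is left, so q6 = True.
In (~q3 | ~q6) only ~q3 is left, so q3 = False.
In (q1 | ~q6) only q1 is left, so q1 = True.
In (~q6 | q7 | ~q8) only ~q8 is left, so q8 = False.
Set q2 = False.
All clauses satisfied.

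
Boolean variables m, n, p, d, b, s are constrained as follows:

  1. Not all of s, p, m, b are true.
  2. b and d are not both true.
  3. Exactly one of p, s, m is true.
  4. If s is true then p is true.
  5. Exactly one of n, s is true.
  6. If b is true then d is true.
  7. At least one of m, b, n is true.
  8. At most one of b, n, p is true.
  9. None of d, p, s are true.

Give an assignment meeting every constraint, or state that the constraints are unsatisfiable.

m = True, n = True, p = False, d = False, b = False, s = False

  (1) {s, p, m, b}: 1/4 true — not all ✓
  (2) b=F, d=F — not both ✓
  (3) {p, s, m}: 1 true — exactly one ✓
  (4) s=F ⇒ p: vacuous ✓
  (5) {n, s}: 1 true — exactly one ✓
  (6) b=F ⇒ d: vacuous ✓
  (7) {m, b, n}: 2 true — at least one ✓
  (8) {b, n, p}: 1 true — at most one ✓
  (9) {d, p, s}: 0 true — none ✓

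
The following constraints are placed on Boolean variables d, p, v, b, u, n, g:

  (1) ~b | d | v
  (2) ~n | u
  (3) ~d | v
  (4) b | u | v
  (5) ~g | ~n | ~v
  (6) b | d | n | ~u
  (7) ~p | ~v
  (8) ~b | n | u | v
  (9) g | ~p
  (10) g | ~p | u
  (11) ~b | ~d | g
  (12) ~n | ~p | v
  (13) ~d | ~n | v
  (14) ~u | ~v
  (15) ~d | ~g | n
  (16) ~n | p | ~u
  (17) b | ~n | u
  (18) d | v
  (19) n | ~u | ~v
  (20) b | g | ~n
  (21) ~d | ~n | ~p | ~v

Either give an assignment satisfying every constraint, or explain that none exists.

Set d = True.
  then (~d | v) forces v = True.
  then (~p | ~v) forces p = False.
  then (~u | ~v) forces u = False.
  then (~n | u) forces n = False.
  then (~d | ~g | n) forces g = False.
  then (~b | ~d | g) forces b = False.
All clauses satisfied.

d = True, p = False, v = True, b = False, u = False, n = False, g = False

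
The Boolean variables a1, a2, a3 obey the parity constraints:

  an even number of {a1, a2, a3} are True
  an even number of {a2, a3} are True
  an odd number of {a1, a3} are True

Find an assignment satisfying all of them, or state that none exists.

a1 = False, a2 = True, a3 = True

{a1, a2, a3}: 2 true → even ✓
{a2, a3}: 2 true → even ✓
{a1, a3}: 1 true → odd ✓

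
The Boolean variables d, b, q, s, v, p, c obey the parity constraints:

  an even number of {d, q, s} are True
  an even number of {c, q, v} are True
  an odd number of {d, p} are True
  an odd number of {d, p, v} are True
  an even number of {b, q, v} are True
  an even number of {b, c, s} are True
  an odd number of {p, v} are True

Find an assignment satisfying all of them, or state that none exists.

d = False, b = False, q = False, s = False, v = False, p = True, c = False

{d, q, s}: 0 true → even ✓
{c, q, v}: 0 true → even ✓
{d, p}: 1 true → odd ✓
{d, p, v}: 1 true → odd ✓
{b, q, v}: 0 true → even ✓
{b, c, s}: 0 true → even ✓
{p, v}: 1 true → odd ✓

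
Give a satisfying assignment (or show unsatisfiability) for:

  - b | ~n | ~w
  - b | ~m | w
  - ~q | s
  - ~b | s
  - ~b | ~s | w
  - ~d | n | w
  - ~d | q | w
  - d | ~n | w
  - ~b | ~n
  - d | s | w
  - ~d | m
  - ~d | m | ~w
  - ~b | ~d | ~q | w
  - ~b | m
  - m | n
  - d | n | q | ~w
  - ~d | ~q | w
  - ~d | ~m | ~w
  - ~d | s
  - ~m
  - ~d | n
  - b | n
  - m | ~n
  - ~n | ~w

UNSATISFIABLE

Case m = True:
  Clause (~m) is falsified — contradiction.
Case m = False:
  (~d | m) forces d = False.
  (~b | m) forces b = False.
  (m | n) forces n = True.
  Clause (m | ~n) is falsified — contradiction.
Both cases fail, so the formula is unsatisfiable.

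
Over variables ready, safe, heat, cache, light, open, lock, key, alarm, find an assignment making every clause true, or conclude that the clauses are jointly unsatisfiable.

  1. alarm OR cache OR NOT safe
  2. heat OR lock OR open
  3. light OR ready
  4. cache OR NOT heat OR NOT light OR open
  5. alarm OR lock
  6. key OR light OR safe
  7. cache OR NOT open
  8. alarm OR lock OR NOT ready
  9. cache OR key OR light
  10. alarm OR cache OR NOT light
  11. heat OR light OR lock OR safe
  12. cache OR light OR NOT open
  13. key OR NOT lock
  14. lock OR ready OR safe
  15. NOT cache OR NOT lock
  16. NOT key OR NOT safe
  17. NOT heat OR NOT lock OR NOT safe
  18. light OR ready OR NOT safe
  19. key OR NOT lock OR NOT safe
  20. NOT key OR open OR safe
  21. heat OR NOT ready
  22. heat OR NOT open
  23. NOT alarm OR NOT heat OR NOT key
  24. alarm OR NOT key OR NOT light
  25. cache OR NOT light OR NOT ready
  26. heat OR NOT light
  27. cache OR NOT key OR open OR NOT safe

Set ready = True.
  then (heat OR NOT ready) forces heat = True.
Set safe = True.
  then (NOT key OR NOT safe) forces key = False.
  then (NOT heat OR NOT lock OR NOT safe) forces lock = False.
  then (alarm OR lock) forces alarm = True.
Try cache = False:
  (cache OR NOT open) forces open = False.
  (cache OR NOT heat OR NOT light OR open) forces light = False.
  clause (cache OR key OR light) is falsified — backtrack.
So cache = True.
Set light = False.
Set open = False.
All clauses satisfied.

ready = True, safe = True, heat = True, cache = True, light = False, open = False, lock = False, key = False, alarm = True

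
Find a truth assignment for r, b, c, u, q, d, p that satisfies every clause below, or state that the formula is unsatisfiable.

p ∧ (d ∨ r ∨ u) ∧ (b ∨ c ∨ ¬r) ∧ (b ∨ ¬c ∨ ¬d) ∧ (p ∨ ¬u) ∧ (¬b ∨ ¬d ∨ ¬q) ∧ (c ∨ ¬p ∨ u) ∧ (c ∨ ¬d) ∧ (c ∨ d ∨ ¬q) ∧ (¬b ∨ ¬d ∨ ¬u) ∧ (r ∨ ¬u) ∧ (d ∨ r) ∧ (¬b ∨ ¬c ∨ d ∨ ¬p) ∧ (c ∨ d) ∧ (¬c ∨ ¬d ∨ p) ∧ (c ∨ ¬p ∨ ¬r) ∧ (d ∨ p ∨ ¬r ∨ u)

r=T; b=F; c=T; u=F; q=F; d=F; p=T

Unit clause (p) forces p = True.
Set r = True.
  then (c ∨ ¬p ∨ ¬r) forces c = True.
Set b = False.
  then (b ∨ ¬c ∨ ¬d) forces d = False.
Set u = False.
Set q = False.
All clauses satisfied.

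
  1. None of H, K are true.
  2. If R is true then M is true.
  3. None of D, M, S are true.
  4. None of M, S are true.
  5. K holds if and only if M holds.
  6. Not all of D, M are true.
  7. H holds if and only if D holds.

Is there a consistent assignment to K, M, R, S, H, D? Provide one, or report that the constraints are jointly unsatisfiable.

K: False; M: False; R: False; S: False; H: False; D: False

  (1) {H, K}: 0 true — none ✓
  (2) R=F ⇒ M: vacuous ✓
  (3) {D, M, S}: 0 true — none ✓
  (4) {M, S}: 0 true — none ✓
  (5) K=F, M=F — same ✓
  (6) {D, M}: 0/2 true — not all ✓
  (7) H=F, D=F — same ✓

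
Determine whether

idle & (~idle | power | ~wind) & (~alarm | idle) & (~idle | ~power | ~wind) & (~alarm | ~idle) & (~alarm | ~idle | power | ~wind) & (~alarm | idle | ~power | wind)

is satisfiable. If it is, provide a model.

idle = True, alarm = False, wind = False, power = False

Unit clause (idle) forces idle = True.
In (~alarm | ~idle) only ~alarm is left, so alarm = False.
Try wind = True:
  (~idle | power | ~wind) forces power = True.
  clause (~idle | ~power | ~wind) is falsified — backtrack.
So wind = False.
Set power = False.
Check each clause:
  (idle): idle holds.
  (~idle | power | ~wind): ~wind holds.
  (~alarm | idle): ~alarm holds.
  (~idle | ~power | ~wind): ~power holds.
  (~alarm | ~idle): ~alarm holds.
  (~alarm | ~idle | power | ~wind): ~alarm holds.
  (~alarm | idle | ~power | wind): ~alarm holds.
All clauses satisfied.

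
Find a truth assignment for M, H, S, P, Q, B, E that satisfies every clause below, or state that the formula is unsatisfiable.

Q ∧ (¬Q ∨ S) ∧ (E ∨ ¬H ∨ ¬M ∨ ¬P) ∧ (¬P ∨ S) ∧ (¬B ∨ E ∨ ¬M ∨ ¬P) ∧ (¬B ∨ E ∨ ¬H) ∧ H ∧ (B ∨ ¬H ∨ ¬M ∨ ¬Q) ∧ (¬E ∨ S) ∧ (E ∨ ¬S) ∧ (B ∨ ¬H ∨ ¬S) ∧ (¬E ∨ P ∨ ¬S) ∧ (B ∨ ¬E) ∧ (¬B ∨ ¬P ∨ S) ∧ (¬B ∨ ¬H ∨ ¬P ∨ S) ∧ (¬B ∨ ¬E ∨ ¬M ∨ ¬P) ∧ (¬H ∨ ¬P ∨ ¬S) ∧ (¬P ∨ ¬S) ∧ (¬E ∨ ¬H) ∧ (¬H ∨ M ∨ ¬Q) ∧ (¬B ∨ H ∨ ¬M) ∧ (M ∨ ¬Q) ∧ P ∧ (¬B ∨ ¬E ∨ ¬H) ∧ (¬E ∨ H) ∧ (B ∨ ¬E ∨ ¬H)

The formula is unsatisfiable.

Case P = True:
  (Q) forces Q = True.
  (¬Q ∨ S) forces S = True.
  Clause (¬P ∨ ¬S) is falsified — contradiction.
Case P = False:
  Clause (P) is falsified — contradiction.
Both cases fail, so the formula is unsatisfiable.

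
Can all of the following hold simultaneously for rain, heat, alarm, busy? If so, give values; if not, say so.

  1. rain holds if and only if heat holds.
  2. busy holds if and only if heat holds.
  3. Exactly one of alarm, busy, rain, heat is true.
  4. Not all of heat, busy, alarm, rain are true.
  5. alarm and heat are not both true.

rain = False; heat = False; alarm = True; busy = False

  (1) rain=F, heat=F — same ✓
  (2) busy=F, heat=F — same ✓
  (3) {alarm, busy, rain, heat}: 1 true — exactly one ✓
  (4) {heat, busy, alarm, rain}: 1/4 true — not all ✓
  (5) alarm=T, heat=F — not both ✓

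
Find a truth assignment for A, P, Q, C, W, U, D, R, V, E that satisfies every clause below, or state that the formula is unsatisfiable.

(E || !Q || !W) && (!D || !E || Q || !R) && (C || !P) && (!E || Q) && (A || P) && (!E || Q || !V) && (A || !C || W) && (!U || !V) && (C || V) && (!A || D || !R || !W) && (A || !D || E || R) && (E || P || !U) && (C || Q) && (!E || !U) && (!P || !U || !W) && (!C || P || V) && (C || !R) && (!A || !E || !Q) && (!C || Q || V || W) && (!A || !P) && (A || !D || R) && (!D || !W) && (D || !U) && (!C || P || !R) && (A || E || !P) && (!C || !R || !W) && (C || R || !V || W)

Set A = True.
  then (!A || !P) forces P = False.
Set Q = False.
  then (!E || Q) forces E = False.
  then (E || P || !U) forces U = False.
  then (C || Q) forces C = True.
  then (!C || P || V) forces V = True.
  then (!C || P || !R) forces R = False.
Set W = False.
Set D = True.
All clauses satisfied.

A = True; P = False; Q = False; C = True; W = False; U = False; D = True; R = False; V = True; E = False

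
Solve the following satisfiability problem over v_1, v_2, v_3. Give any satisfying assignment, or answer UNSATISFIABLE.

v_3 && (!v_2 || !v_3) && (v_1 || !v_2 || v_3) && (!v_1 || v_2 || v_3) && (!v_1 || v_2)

Unit clause (v_3) forces v_3 = True.
In (!v_2 || !v_3) only !v_2 is left, so v_2 = False.
In (!v_1 || v_2) only !v_1 is left, so v_1 = False.
Check each clause:
  (v_3): v_3 holds.
  (!v_2 || !v_3): !v_2 holds.
  (v_1 || !v_2 || v_3): !v_2 holds.
  (!v_1 || v_2 || v_3): !v_1 holds.
  (!v_1 || v_2): !v_1 holds.
All clauses satisfied.

v_1 = False, v_2 = False, v_3 = True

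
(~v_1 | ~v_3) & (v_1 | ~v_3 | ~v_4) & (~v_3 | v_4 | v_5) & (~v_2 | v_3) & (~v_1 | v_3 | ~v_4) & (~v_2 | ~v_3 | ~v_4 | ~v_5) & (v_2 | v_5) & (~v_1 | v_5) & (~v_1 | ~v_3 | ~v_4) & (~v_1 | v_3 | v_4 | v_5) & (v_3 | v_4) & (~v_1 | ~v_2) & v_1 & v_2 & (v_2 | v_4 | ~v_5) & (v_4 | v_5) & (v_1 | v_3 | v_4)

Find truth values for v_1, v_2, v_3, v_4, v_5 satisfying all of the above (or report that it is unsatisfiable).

UNSATISFIABLE

Case v_1 = True:
  (~v_1 | ~v_3) forces v_3 = False.
  (~v_2 | v_3) forces v_2 = False.
  Clause (v_2) is falsified — contradiction.
Case v_1 = False:
  Clause (v_1) is falsified — contradiction.
Both cases fail, so the formula is unsatisfiable.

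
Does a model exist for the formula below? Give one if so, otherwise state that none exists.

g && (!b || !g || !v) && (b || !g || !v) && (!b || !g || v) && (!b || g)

g=T, v=F, b=F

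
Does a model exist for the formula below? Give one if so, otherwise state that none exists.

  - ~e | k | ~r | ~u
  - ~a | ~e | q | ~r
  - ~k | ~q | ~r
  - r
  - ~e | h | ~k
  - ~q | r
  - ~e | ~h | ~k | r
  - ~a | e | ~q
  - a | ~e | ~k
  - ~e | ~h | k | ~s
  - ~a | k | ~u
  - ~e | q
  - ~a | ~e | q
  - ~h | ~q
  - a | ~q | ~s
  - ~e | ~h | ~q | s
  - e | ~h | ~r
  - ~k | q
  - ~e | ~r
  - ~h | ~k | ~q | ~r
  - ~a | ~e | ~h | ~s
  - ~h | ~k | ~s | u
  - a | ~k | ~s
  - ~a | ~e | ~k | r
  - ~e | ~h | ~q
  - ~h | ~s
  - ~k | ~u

Unit clause (r) forces r = True.
In (~e | ~r) only ~e is left, so e = False.
In (e | ~h | ~r) only ~h is left, so h = False.
Try k = True:
  (~k | ~q | ~r) forces q = False.
  clause (~k | q) is falsified — backtrack.
So k = False.
Set s = True.
Set q = False.
Set u = False.
Set a = True.
All clauses satisfied.

k=F, r=T, s=T, e=F, q=F, h=F, u=F, a=T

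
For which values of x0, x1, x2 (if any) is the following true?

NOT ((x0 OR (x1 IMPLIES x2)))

x0: False; x1: True; x2: False

  NOT ((x0 OR (x1 IMPLIES x2))) = True
    x0 OR (x1 IMPLIES x2) = False
      x1 IMPLIES x2 = False
The formula evaluates to True.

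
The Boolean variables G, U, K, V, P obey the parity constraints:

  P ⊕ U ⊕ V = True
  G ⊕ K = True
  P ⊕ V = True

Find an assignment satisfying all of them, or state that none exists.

G = False, U = False, K = True, V = True, P = False

P ⊕ U ⊕ V = F ⊕ F ⊕ T = True ✓
G ⊕ K = F ⊕ T = True ✓
P ⊕ V = F ⊕ T = True ✓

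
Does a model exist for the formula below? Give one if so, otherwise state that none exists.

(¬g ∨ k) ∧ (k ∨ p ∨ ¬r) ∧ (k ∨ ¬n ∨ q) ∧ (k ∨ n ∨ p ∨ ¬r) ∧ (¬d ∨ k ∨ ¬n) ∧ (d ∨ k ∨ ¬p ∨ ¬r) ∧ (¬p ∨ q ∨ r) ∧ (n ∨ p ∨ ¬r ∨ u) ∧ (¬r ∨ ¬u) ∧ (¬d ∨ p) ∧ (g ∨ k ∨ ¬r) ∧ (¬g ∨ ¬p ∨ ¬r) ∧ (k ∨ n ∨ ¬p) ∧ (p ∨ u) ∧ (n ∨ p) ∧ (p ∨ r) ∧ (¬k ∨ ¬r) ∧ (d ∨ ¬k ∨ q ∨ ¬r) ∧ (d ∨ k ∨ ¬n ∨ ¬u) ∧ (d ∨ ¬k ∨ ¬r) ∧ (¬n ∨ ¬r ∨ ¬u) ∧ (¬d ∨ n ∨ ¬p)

d = False, u = False, n = False, k = True, g = True, q = True, r = False, p = True

Set d = False.
Set u = False.
  then (p ∨ u) forces p = True.
Set n = False.
  then (k ∨ n ∨ ¬p) forces k = True.
  then (¬k ∨ ¬r) forces r = False.
  then (¬p ∨ q ∨ r) forces q = True.
Set g = True.
All clauses satisfied.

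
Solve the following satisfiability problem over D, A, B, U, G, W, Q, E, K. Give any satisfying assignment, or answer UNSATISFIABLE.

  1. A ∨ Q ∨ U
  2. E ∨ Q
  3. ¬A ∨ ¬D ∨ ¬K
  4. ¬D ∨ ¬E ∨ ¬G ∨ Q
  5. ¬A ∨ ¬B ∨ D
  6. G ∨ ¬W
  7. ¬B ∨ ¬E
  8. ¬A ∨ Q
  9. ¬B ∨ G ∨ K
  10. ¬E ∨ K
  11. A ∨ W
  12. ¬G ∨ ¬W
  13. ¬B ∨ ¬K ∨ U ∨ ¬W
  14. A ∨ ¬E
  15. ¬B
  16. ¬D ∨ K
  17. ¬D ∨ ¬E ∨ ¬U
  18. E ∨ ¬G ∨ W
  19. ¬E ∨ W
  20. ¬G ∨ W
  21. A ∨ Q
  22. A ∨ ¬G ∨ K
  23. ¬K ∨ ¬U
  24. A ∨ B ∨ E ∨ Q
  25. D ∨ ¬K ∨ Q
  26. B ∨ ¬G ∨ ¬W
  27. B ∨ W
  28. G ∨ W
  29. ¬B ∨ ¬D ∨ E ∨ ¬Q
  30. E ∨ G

Unsatisfiable — no assignment works.

Case B = True:
  Clause (¬B) is falsified — contradiction.
Case B = False:
  (B ∨ W) forces W = True.
  (G ∨ ¬W) forces G = True.
  Clause (¬G ∨ ¬W) is falsified — contradiction.
Both cases fail, so the formula is unsatisfiable.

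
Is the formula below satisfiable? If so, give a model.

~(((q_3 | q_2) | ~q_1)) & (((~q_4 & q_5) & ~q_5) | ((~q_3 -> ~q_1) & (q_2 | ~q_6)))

Case q_1 = True: the formula simplifies to ~((q_3 | q_2)) & (((~q_4 & q_5) & ~q_5) | (q_3 & (q_2 | ~q_6))).
  q_3 = True: the conjunct ~((q_3 | q_2)) becomes ~((True | q_2)) = False.
  q_3 = False: simplifies to ~q_2 & ((~q_4 & q_5) & ~q_5).
    q_5 = True: the conjunct ~q_5 is False.
    q_5 = False: the conjunct q_5 is False.
Case q_1 = False: the conjunct ~(((q_3 | q_2) | ~q_1)) becomes ~(((q_3 | q_2) | True)) = False.
Both cases fail — unsatisfiable.

Unsatisfiable — no assignment works.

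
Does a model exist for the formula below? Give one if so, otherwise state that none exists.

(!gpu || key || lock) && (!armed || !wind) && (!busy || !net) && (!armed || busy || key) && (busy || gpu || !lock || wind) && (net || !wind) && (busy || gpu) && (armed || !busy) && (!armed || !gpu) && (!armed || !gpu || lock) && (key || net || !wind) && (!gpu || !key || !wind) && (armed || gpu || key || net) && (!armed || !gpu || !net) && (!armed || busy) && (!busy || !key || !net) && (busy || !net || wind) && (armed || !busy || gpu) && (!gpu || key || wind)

busy = True; armed = True; net = False; lock = True; gpu = False; key = False; wind = False

Set busy = True.
  then (!busy || !net) forces net = False.
  then (net || !wind) forces wind = False.
  then (armed || !busy) forces armed = True.
  then (!armed || !gpu) forces gpu = False.
Set lock = True.
Set key = False.
All clauses satisfied.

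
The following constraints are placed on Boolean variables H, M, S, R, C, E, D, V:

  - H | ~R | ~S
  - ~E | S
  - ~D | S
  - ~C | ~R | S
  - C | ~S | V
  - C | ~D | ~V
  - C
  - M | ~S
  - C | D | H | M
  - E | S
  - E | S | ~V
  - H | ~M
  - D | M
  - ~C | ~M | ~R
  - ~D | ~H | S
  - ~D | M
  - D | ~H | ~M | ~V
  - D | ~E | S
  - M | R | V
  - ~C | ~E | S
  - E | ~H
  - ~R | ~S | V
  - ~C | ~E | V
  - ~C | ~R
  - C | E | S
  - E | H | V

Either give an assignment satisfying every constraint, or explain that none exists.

Unit clause (C) forces C = True.
In (~C | ~R) only ~R is left, so R = False.
Set H = True.
  then (E | ~H) forces E = True.
  then (~C | ~E | V) forces V = True.
  then (~E | S) forces S = True.
  then (M | ~S) forces M = True.
  then (D | ~H | ~M | ~V) forces D = True.
All clauses satisfied.

H: True; M: True; S: True; R: False; C: True; E: True; D: True; V: True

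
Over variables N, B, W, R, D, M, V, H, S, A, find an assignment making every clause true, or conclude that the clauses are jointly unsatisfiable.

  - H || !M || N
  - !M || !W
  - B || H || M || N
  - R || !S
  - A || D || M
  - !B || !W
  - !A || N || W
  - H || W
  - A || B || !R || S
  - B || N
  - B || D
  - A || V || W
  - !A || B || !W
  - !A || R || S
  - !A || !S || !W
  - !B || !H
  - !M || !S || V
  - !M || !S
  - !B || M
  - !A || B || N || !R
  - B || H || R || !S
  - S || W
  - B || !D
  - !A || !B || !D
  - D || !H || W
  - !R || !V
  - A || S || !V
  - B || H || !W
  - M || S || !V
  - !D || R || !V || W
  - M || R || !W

Case B = True:
  (!B || !W) forces W = False.
  (H || W) forces H = True.
  Clause (!B || !H) is falsified — contradiction.
Case B = False:
  (B || N) forces N = True.
  (B || D) forces D = True.
  Clause (B || !D) is falsified — contradiction.
Both cases fail, so the formula is unsatisfiable.

UNSATISFIABLE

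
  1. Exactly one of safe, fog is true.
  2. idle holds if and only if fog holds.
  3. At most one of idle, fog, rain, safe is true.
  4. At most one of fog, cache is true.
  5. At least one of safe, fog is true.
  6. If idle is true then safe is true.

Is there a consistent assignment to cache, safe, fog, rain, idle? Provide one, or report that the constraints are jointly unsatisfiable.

cache = False, safe = True, fog = False, rain = False, idle = False

  (1) {safe, fog}: 1 true — exactly one ✓
  (2) idle=F, fog=F — same ✓
  (3) {idle, fog, rain, safe}: 1 true — at most one ✓
  (4) {fog, cache}: 0 true — at most one ✓
  (5) {safe, fog}: 1 true — at least one ✓
  (6) idle=F ⇒ safe: vacuous ✓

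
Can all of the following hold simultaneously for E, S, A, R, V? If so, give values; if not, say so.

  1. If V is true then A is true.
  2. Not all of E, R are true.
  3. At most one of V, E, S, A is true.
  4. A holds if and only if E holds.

E = False, S = True, A = False, R = True, V = False

  (1) V=F ⇒ A: vacuous ✓
  (2) {E, R}: 1/2 true — not all ✓
  (3) {V, E, S, A}: 1 true — at most one ✓
  (4) A=F, E=F — same ✓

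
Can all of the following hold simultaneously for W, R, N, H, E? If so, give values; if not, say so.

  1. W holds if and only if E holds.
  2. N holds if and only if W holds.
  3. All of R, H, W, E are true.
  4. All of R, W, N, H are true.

W=T; R=T; N=T; H=T; E=T

  (1) W=T, E=T — same ✓
  (2) N=T, W=T — same ✓
  (3) {R, H, W, E}: all 4 true ✓
  (4) {R, W, N, H}: all 4 true ✓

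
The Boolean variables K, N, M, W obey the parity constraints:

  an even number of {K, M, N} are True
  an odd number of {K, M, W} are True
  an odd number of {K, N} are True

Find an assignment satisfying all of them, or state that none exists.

K = True; N = False; M = True; W = True

{K, M, N}: 2 true → even ✓
{K, M, W}: 3 true → odd ✓
{K, N}: 1 true → odd ✓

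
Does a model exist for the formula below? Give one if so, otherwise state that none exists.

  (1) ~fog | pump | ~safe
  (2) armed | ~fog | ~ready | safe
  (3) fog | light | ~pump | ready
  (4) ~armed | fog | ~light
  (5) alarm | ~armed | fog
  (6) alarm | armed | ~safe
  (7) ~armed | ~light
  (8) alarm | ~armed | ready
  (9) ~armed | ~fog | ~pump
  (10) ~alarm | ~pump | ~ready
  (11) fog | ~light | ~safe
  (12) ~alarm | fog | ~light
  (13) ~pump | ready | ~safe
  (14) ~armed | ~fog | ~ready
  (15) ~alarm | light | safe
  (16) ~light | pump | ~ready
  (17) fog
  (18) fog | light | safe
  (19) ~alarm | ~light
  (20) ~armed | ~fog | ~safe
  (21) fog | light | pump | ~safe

pump: False; armed: False; alarm: False; fog: True; safe: False; ready: False; light: True

Unit clause (fog) forces fog = True.
Set pump = False.
  then (~fog | pump | ~safe) forces safe = False.
Try armed = True:
  (~armed | ~light) forces light = False.
  (~armed | ~fog | ~ready) forces ready = False.
  (alarm | ~armed | ready) forces alarm = True.
  clause (~alarm | light | safe) is falsified — backtrack.
So armed = False.
  then (armed | ~fog | ~ready | safe) forces ready = False.
Try alarm = True:
  (~alarm | light | safe) forces light = True.
  clause (~alarm | ~light) is falsified — backtrack.
So alarm = False.
Set light = True.
All clauses satisfied.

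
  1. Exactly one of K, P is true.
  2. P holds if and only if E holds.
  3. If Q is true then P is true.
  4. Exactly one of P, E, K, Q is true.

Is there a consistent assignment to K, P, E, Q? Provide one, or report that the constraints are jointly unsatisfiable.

K=T, P=F, E=F, Q=F

  (1) {K, P}: 1 true — exactly one ✓
  (2) P=F, E=F — same ✓
  (3) Q=F ⇒ P: vacuous ✓
  (4) {P, E, K, Q}: 1 true — exactly one ✓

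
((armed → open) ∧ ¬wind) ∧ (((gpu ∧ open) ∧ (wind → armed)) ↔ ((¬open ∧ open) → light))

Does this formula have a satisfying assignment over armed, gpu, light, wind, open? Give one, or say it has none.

armed: True; gpu: True; light: True; wind: False; open: True

  (armed → open) ∧ ¬wind = True
    armed → open = True
    ¬wind = True
  ((gpu ∧ open) ∧ (wind → armed)) ↔ ((¬open ∧ open) → light) = True
    (gpu ∧ open) ∧ (wind → armed) = True
      gpu ∧ open = True
      wind → armed = True
    (¬open ∧ open) → light = True
      ¬open ∧ open = False
        ¬open = False
Both conjuncts True, so the formula holds.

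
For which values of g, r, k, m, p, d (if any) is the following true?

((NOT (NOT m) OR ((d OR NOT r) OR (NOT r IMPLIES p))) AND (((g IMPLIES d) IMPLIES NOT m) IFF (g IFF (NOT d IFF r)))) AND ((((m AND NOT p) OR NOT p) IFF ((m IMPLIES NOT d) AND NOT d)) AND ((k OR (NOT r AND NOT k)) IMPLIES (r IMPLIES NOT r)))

g=F, r=F, k=F, m=F, p=F, d=F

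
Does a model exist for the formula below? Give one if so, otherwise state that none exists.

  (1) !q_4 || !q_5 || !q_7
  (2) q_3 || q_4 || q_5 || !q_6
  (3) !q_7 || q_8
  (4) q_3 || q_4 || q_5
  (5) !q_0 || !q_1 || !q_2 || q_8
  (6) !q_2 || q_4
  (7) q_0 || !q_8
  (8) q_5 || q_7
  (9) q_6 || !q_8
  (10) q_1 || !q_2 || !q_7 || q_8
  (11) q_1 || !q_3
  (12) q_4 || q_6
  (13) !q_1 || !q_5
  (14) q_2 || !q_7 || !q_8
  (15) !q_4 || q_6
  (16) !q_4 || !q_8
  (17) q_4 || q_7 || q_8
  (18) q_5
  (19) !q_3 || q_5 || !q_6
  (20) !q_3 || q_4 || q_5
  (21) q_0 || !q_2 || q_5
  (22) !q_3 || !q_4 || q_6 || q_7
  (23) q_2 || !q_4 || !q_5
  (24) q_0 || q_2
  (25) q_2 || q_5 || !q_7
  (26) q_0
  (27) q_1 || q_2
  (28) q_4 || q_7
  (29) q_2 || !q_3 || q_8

q_0=T, q_1=F, q_2=T, q_3=F, q_4=T, q_5=T, q_6=T, q_7=F, q_8=F

Unit clause (q_5) forces q_5 = True.
Unit clause (q_0) forces q_0 = True.
In (!q_1 || !q_5) only !q_1 is left, so q_1 = False.
In (q_1 || q_2) only q_2 is left, so q_2 = True.
In (!q_2 || q_4) only q_4 is left, so q_4 = True.
In (q_1 || !q_3) only !q_3 is left, so q_3 = False.
In (!q_4 || q_6) only q_6 is left, so q_6 = True.
In (!q_4 || !q_8) only !q_8 is left, so q_8 = False.
In (!q_4 || !q_5 || !q_7) only !q_7 is left, so q_7 = False.
All clauses satisfied.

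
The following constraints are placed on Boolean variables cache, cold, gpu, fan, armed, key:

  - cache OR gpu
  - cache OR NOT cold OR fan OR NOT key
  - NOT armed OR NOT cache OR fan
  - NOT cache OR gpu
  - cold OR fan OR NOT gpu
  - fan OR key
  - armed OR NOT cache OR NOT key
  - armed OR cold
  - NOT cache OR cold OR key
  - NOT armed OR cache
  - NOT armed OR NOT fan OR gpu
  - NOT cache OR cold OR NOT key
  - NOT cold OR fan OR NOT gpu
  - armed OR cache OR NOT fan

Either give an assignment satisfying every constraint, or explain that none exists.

Set cache = True.
  then (NOT cache OR gpu) forces gpu = True.
Try cold = False:
  (cold OR fan OR NOT gpu) forces fan = True.
  (armed OR cold) forces armed = True.
  (NOT cache OR cold OR key) forces key = True.
  clause (NOT cache OR cold OR NOT key) is falsified — backtrack.
So cold = True.
  then (NOT cold OR fan OR NOT gpu) forces fan = True.
Set armed = True.
Set key = True.
All clauses satisfied.

cache = True; cold = True; gpu = True; fan = True; armed = True; key = True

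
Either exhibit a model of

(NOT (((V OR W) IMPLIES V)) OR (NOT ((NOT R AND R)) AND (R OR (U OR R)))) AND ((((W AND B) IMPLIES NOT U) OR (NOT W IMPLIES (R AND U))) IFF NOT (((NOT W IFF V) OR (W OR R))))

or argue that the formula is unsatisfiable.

V=F, R=F, W=F, U=T, B=F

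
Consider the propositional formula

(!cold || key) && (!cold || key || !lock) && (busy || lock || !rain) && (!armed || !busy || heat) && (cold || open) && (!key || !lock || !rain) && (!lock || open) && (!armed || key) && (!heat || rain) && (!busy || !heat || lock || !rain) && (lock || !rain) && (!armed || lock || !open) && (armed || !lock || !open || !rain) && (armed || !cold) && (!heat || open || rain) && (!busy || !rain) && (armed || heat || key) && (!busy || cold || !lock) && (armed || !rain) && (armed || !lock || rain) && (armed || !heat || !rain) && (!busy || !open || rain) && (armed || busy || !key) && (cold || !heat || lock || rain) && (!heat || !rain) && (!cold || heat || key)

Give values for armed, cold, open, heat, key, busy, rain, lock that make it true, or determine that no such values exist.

armed=T; cold=F; open=T; heat=F; key=T; busy=F; rain=F; lock=T

Set armed = True.
  then (!armed || key) forces key = True.
Set cold = False.
  then (cold || open) forces open = True.
  then (!armed || lock || !open) forces lock = True.
  then (!busy || cold || !lock) forces busy = False.
  then (!key || !lock || !rain) forces rain = False.
  then (!heat || rain) forces heat = False.
All clauses satisfied.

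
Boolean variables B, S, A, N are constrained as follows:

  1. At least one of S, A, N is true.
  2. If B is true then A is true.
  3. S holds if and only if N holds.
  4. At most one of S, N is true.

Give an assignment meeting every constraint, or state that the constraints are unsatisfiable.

B = True; S = False; A = True; N = False

  (1) {S, A, N}: 1 true — at least one ✓
  (2) B=T ⇒ A: T ✓
  (3) S=F, N=F — same ✓
  (4) {S, N}: 0 true — at most one ✓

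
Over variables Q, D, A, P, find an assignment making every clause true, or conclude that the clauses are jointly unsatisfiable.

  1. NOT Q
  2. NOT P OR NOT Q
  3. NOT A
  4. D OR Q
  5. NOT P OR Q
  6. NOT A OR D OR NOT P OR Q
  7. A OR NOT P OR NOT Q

Q=F; D=T; A=F; P=F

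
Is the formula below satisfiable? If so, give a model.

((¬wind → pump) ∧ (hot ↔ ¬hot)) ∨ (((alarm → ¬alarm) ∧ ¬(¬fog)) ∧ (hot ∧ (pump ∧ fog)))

hot=T; fog=T; wind=T; alarm=F; pump=T

  ((¬wind → pump) ∧ (hot ↔ ¬hot)) ∨ (((alarm → ¬alarm) ∧ ¬(¬fog)) ∧ (hot ∧ (pump ∧ fog))) = True
    (¬wind → pump) ∧ (hot ↔ ¬hot) = False
      ¬wind → pump = True
        ¬wind = False
      hot ↔ ¬hot = False
        ¬hot = False
    ((alarm → ¬alarm) ∧ ¬(¬fog)) ∧ (hot ∧ (pump ∧ fog)) = True
      (alarm → ¬alarm) ∧ ¬(¬fog) = True
        alarm → ¬alarm = True
          ¬alarm = True
        ¬(¬fog) = True
          ¬fog = False
      hot ∧ (pump ∧ fog) = True
        pump ∧ fog = True
The formula evaluates to True.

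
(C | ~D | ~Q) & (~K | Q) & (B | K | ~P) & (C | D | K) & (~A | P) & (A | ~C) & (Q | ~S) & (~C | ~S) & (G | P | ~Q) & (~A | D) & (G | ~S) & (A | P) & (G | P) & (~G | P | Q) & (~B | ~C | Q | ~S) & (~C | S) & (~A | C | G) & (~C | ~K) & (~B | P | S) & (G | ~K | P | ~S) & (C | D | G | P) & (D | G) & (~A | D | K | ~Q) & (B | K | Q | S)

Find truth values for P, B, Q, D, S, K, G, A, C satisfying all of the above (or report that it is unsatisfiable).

P=T, B=F, Q=T, D=F, S=F, K=T, G=T, A=F, C=F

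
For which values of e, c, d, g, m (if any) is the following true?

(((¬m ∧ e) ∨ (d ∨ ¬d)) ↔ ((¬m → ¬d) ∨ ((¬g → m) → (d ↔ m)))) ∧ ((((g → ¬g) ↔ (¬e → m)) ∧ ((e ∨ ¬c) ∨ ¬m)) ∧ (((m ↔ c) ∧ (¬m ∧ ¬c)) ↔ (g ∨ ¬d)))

e = True, c = False, d = False, g = False, m = False

  ((¬m ∧ e) ∨ (d ∨ ¬d)) ↔ ((¬m → ¬d) ∨ ((¬g → m) → (d ↔ m))) = True
    (¬m ∧ e) ∨ (d ∨ ¬d) = True
      ¬m ∧ e = True
        ¬m = True
      d ∨ ¬d = True
        ¬d = True
    (¬m → ¬d) ∨ ((¬g → m) → (d ↔ m)) = True
      ¬m → ¬d = True
        ¬m = True
        ¬d = True
      (¬g → m) → (d ↔ m) = True
        ¬g → m = False
          ¬g = True
        d ↔ m = True
  (((g → ¬g) ↔ (¬e → m)) ∧ ((e ∨ ¬c) ∨ ¬m)) ∧ (((m ↔ c) ∧ (¬m ∧ ¬c)) ↔ (g ∨ ¬d)) = True
    ((g → ¬g) ↔ (¬e → m)) ∧ ((e ∨ ¬c) ∨ ¬m) = True
      (g → ¬g) ↔ (¬e → m) = True
        g → ¬g = True
          ¬g = True
        ¬e → m = True
          ¬e = False
      (e ∨ ¬c) ∨ ¬m = True
        e ∨ ¬c = True
          ¬c = True
        ¬m = True
    ((m ↔ c) ∧ (¬m ∧ ¬c)) ↔ (g ∨ ¬d) = True
      (m ↔ c) ∧ (¬m ∧ ¬c) = True
        m ↔ c = True
        ¬m ∧ ¬c = True
          ¬m = True
          ¬c = True
      g ∨ ¬d = True
        ¬d = True
Both conjuncts True, so the formula holds.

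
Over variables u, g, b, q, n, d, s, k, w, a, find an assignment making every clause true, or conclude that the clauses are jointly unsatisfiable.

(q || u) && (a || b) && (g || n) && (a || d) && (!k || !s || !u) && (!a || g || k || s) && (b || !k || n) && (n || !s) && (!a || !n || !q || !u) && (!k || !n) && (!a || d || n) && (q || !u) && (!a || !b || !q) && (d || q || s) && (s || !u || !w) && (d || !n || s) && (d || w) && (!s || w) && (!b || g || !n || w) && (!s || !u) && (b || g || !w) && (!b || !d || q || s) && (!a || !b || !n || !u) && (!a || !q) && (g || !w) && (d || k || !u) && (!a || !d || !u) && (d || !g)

u: False, g: True, b: True, q: True, n: True, d: True, s: True, k: False, w: True, a: False

Set u = False.
  then (q || u) forces q = True.
  then (!a || !q) forces a = False.
  then (a || b) forces b = True.
  then (a || d) forces d = True.
Try g = False:
  (g || n) forces n = True.
  (!k || !n) forces k = False.
  (!b || g || !n || w) forces w = True.
  clause (g || !w) is falsified — backtrack.
So g = True.
Set n = True.
  then (!k || !n) forces k = False.
Set s = True.
  then (!s || w) forces w = True.
All clauses satisfied.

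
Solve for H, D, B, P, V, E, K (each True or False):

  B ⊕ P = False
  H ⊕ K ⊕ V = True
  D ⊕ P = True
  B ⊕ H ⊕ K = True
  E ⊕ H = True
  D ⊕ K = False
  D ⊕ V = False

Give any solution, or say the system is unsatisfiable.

Adding constraints 1, 2, 3, 4, 7 mod 2: every variable appears an even number of times on the left, so the left side is 0.
But the right sides sum to 1 (mod 2). 0 ≠ 1 — the system is inconsistent.

No satisfying assignment exists.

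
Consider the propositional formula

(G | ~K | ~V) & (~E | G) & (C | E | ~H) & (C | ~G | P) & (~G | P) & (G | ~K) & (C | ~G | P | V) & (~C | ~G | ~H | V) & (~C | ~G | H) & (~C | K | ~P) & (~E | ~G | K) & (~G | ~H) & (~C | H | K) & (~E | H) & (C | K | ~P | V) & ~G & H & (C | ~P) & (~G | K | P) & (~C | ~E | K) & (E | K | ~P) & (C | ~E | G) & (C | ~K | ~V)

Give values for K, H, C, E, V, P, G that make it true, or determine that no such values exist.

K = False; H = True; C = True; E = False; V = True; P = False; G = False

Unit clause (~G) forces G = False.
Unit clause (H) forces H = True.
In (~E | G) only ~E is left, so E = False.
In (C | E | ~H) only C is left, so C = True.
In (G | ~K) only ~K is left, so K = False.
In (~C | K | ~P) only ~P is left, so P = False.
Set V = True.
All clauses satisfied.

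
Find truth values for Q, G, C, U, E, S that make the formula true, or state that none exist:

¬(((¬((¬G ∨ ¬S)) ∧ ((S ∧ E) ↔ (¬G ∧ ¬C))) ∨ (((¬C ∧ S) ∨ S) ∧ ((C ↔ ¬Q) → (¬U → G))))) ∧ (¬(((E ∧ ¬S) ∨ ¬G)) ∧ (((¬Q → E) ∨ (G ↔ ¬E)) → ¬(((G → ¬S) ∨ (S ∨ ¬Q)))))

Case G = True: the formula simplifies to ¬(((¬(¬S) ∧ ¬((S ∧ E))) ∨ ((¬C ∧ S) ∨ S))) ∧ (¬((E ∧ ¬S)) ∧ (((¬Q → E) ∨ ¬E) → ¬((¬S ∨ (S ∨ ¬Q))))).
  S = True: the conjunct ¬(((¬(¬S) ∧ ¬((S ∧ E))) ∨ ((¬C ∧ S) ∨ S))) becomes ¬((¬E ∨ True)) = False.
  S = False: simplifies to ¬E ∧ ¬(((¬Q → E) ∨ ¬E)).
    E = True: the conjunct ¬E is False.
    E = False: the conjunct ¬(((¬Q → E) ∨ ¬E)) becomes ¬((Q ∨ True)) = False.
Case G = False: the conjunct ¬(((E ∧ ¬S) ∨ ¬G)) becomes ¬(((E ∧ ¬S) ∨ True)) = False.
Both cases fail — unsatisfiable.

The formula is unsatisfiable.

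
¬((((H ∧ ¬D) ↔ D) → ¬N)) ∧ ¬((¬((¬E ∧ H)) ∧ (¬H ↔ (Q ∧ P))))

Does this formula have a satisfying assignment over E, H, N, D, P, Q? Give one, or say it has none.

E = False, H = False, N = True, D = False, P = False, Q = True

  ¬((((H ∧ ¬D) ↔ D) → ¬N)) = True
    ((H ∧ ¬D) ↔ D) → ¬N = False
      (H ∧ ¬D) ↔ D = True
        H ∧ ¬D = False
          ¬D = True
      ¬N = False
  ¬((¬((¬E ∧ H)) ∧ (¬H ↔ (Q ∧ P)))) = True
    ¬((¬E ∧ H)) ∧ (¬H ↔ (Q ∧ P)) = False
      ¬((¬E ∧ H)) = True
        ¬E ∧ H = False
          ¬E = True
      ¬H ↔ (Q ∧ P) = False
        ¬H = True
        Q ∧ P = False
Both conjuncts True, so the formula holds.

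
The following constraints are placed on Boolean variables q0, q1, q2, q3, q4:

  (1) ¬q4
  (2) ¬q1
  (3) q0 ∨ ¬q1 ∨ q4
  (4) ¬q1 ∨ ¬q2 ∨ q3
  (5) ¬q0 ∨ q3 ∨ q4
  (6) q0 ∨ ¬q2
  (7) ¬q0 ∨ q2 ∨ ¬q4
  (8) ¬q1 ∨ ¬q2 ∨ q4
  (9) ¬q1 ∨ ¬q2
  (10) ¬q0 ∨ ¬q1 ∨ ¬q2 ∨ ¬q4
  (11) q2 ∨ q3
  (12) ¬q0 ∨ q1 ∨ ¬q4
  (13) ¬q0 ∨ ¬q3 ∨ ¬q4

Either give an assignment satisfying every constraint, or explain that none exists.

Unit clause (¬q4) forces q4 = False.
Unit clause (¬q1) forces q1 = False.
Set q0 = True.
  then (¬q0 ∨ q3 ∨ q4) forces q3 = True.
Set q2 = False.
All clauses satisfied.

q0=T; q1=F; q2=F; q3=T; q4=F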